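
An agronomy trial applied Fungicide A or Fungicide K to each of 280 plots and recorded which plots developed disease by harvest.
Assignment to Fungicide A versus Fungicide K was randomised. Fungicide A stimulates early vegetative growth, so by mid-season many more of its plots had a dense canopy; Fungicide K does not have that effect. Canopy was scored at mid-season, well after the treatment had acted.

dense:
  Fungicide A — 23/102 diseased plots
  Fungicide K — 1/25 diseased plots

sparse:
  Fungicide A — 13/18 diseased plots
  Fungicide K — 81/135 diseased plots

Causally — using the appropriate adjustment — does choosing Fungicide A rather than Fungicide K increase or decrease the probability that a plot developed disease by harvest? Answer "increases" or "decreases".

Fungicide K is lower inside every mid-season canopy stratum but Fungicide A is lower in aggregate. Whether to stratify depends on how mid-season canopy relates to the fungicide.
Mid-season canopy is downstream of the fungicide. One should not condition on a consequence of treatment, so the overall rates are the right comparison.
Pooled: Fungicide A 30.0% vs Fungicide K 51.2%; Fungicide A is lower overall.

decreases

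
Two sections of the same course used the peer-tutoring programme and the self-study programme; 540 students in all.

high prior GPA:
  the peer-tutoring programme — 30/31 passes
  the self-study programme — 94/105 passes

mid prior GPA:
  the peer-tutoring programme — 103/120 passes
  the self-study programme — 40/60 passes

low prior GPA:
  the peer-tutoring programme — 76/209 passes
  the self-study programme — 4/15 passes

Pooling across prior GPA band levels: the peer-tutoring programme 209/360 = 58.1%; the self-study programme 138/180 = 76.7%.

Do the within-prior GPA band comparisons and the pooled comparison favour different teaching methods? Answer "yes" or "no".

yes

Within each prior GPA band level (high prior GPA 96.8% vs 89.5%; mid prior GPA 85.8% vs 66.7%; low prior GPA 36.4% vs 26.7%), the peer-tutoring programme has the higher rate every time. Pooled: 58.1% vs 76.7% — the self-study programme has the higher rate overall. The two comparisons disagree.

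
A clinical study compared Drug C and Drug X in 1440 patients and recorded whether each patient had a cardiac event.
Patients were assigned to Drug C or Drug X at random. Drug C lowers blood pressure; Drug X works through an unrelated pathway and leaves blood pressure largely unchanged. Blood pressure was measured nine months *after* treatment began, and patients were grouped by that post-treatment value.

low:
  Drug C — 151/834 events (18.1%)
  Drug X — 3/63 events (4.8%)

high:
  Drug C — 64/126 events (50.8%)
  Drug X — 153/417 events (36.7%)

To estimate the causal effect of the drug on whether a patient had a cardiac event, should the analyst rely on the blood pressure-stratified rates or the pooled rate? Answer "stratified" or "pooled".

pooled

The blood pressure-specific comparison favours Drug X throughout, but the pooled figures favour Drug C. The question is whether to condition on blood pressure.
The distribution of blood pressure is itself part of what the drug does — it is an intermediate outcome. Holding it fixed would remove that part of the effect; the total effect is the pooled difference.
Pooled: Drug C 22.4% vs Drug X 32.5%; Drug C is lower overall.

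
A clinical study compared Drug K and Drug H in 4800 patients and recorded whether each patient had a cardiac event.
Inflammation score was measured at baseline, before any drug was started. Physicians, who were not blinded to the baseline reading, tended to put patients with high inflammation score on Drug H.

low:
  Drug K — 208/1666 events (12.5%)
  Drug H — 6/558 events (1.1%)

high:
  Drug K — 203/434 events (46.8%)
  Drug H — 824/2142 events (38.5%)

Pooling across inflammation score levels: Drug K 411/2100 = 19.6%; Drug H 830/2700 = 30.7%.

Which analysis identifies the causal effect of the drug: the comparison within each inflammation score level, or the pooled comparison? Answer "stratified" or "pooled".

The inflammation score-specific comparison favours Drug H throughout, but the pooled figures favour Drug K. The question is whether to condition on inflammation score.
Here inflammation score is a common cause — it drives both which drug a case falls under and the outcome. The crude comparison mixes populations; the stratum-specific rates are the causally relevant ones.
Within each level — low: 12.5% vs 1.1%; high: 46.8% vs 38.5% — Drug H is lower every time.

stratified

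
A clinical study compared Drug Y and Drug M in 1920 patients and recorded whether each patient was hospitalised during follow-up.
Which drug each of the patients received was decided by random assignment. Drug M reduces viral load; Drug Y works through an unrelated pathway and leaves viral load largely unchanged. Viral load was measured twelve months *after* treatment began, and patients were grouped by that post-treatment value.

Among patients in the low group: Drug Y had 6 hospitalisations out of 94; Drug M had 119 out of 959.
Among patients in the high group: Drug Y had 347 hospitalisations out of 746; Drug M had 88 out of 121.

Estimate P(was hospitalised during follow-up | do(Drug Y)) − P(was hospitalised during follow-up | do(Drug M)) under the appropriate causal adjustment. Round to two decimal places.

Drug Y is lower inside every viral load stratum but Drug M is lower in aggregate. Whether to stratify depends on how viral load relates to the drug.
Because the drug influences viral load, viral load is a post-treatment mediator, not a confounder. Stratifying on it would bias the estimate; the causal effect is the crude pooled difference.
The causal difference is the pooled difference: 0.420 − 0.192 = +0.229.

+0.23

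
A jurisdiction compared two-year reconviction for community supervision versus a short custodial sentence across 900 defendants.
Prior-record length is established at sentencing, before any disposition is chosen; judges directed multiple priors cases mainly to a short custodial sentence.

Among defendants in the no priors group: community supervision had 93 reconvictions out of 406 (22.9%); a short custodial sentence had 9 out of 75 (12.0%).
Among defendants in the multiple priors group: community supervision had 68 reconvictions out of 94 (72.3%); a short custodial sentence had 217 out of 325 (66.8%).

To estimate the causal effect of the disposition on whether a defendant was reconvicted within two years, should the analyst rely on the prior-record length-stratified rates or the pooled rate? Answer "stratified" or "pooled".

stratified

Since prior-record length is a pre-existing factor (not a product of the disposition) and it affects the outcome on its own, it is a confounder. The stratified rates, not the pooled rate, identify the causal effect.
Within each level — no priors: 22.9% vs 12.0%; multiple priors: 72.3% vs 66.8% — a short custodial sentence is lower every time.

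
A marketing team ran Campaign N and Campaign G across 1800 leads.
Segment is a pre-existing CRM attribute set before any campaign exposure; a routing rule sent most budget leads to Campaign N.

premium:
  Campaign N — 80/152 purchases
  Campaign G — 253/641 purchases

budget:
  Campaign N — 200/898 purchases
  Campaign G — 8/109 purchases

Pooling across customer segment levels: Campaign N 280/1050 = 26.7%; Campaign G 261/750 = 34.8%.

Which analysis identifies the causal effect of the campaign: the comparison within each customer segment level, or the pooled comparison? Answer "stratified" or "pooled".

stratified

Within every customer segment level Campaign N has the higher rate, yet pooled Campaign G does — Simpson's reversal.
Nothing the campaign does changes customer segment; the imbalance is an allocation artefact. With customer segment also predicting the outcome, the pooled figure is confounded, and the within-stratum comparison is the causal one.
Within each level — premium: 52.6% vs 39.5%; budget: 22.3% vs 7.3% — Campaign N is higher every time.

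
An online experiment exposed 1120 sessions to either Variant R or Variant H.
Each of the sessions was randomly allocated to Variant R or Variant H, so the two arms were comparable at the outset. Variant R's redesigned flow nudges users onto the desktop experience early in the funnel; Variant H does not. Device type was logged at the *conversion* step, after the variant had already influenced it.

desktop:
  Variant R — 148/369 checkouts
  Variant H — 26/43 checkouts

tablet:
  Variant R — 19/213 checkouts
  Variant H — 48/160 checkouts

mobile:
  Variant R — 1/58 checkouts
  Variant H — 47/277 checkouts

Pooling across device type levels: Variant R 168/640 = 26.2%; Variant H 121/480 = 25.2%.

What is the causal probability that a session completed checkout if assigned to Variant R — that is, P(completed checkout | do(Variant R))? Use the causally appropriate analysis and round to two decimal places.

0.26

Variant H is higher inside every device type stratum but Variant R is higher in aggregate. Whether to stratify depends on how device type relates to the variant.
Device type lies on the pathway variant → device type → outcome, so adjusting for it blocks the indirect effect. For the total causal effect of variant, use the unadjusted pooled rates.
So P(outcome | do(Variant R)) is just the pooled rate for Variant R: 168/640 = 0.263.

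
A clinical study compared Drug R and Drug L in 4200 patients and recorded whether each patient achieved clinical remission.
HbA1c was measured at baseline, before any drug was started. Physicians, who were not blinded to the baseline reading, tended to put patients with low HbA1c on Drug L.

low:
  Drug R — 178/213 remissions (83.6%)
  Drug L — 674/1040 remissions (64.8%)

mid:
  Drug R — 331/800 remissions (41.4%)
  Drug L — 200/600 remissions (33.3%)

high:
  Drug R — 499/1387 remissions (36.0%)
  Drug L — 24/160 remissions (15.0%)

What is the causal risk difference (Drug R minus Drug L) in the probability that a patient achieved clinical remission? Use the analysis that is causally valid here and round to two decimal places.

The HbA1c-specific comparison favours Drug R throughout, but the pooled figures favour Drug L. The question is whether to condition on HbA1c.
Since HbA1c is a pre-existing factor (not a product of the drug) and it affects the outcome on its own, it is a confounder. The stratified rates, not the pooled rate, identify the causal effect.
Adjusting over the population distribution of HbA1c: 0.298·(0.836−0.648) + 0.333·(0.414−0.333) + 0.368·(0.360−0.150) = +0.160.

+0.16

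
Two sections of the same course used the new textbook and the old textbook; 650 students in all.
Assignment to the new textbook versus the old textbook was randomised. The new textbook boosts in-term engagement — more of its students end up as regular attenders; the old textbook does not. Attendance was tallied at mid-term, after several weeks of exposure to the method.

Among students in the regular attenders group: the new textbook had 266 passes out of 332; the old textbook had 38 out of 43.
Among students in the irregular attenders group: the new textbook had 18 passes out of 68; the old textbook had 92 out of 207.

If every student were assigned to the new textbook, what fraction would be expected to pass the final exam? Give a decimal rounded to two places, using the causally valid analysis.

The distribution of mid-term attendance is itself part of what the teaching method does — it is an intermediate outcome. Holding it fixed would remove that part of the effect; the total effect is the pooled difference.
So P(outcome | do(the new textbook)) is just the pooled rate for the new textbook: 284/400 = 0.710.

0.71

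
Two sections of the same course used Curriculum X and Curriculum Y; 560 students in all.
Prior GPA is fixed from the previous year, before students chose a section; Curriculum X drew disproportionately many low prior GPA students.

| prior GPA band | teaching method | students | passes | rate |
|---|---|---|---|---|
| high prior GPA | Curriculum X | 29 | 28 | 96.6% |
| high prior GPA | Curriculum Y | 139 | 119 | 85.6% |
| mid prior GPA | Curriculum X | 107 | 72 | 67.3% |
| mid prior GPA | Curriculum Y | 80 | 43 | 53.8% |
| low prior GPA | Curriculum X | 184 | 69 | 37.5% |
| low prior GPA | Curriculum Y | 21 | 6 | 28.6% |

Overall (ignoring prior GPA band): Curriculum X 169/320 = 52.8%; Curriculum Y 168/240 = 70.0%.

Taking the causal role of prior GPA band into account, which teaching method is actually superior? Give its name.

Nothing the teaching method does changes prior GPA band; the imbalance is an allocation artefact. With prior GPA band also predicting the outcome, the pooled figure is confounded, and the within-stratum comparison is the causal one.
Within each level — high prior GPA: 96.6% vs 85.6%; mid prior GPA: 67.3% vs 53.8%; low prior GPA: 37.5% vs 28.6% — Curriculum X is higher every time.

Curriculum X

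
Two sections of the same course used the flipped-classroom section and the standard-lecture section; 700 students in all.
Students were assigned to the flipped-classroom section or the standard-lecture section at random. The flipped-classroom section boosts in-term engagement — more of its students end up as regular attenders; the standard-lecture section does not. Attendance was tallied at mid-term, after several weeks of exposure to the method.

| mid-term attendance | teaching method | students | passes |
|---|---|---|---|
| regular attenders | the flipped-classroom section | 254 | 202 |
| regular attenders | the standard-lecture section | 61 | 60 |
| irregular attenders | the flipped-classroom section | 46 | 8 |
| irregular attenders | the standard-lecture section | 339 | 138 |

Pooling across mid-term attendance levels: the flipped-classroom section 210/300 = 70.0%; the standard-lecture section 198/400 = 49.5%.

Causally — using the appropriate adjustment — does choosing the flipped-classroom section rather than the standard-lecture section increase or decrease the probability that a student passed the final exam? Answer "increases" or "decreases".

The distribution of mid-term attendance is itself part of what the teaching method does — it is an intermediate outcome. Holding it fixed would remove that part of the effect; the total effect is the pooled difference.
Pooled: the flipped-classroom section 70.0% vs the standard-lecture section 49.5%; the flipped-classroom section is higher overall.

increases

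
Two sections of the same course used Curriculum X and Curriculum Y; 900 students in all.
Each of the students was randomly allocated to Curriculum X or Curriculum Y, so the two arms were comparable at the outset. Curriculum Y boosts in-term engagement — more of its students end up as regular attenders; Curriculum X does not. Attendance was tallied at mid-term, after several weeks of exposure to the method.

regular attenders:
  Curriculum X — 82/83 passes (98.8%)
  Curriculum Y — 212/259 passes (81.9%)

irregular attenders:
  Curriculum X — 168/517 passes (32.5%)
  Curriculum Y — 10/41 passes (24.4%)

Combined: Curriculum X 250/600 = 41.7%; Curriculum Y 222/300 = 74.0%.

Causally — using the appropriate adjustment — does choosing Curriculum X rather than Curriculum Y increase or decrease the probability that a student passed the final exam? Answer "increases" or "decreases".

decreases

The mid-term attendance-specific comparison favours Curriculum X throughout, but the pooled figures favour Curriculum Y. The question is whether to condition on mid-term attendance.
Mid-term attendance here is a post-treatment variable shaped by the teaching method; conditioning on it would introduce bias rather than remove it. The overall comparison is the causal one.
Pooled: Curriculum X 41.7% vs Curriculum Y 74.0%; Curriculum Y is higher overall.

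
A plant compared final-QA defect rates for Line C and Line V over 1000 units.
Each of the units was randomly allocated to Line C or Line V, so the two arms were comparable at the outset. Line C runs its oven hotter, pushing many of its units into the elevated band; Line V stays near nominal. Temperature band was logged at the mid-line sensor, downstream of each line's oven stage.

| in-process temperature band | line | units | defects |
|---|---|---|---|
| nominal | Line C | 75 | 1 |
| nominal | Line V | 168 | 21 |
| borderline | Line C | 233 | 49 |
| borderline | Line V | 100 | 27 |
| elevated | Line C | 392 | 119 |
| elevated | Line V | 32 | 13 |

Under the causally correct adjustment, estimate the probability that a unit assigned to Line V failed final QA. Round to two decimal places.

0.20

In-process temperature band is downstream of the line. One should not condition on a consequence of treatment, so the overall rates are the right comparison.
So P(outcome | do(Line V)) is just the pooled rate for Line V: 61/300 = 0.203.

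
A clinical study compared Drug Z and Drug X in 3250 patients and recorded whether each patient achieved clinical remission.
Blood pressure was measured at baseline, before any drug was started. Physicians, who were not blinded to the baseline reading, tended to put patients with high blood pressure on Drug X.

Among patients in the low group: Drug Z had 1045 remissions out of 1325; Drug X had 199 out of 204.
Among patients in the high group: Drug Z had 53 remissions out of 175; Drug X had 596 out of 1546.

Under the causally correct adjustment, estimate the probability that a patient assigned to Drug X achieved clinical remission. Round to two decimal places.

0.66

Within every blood pressure level Drug X has the higher rate, yet pooled Drug Z does — Simpson's reversal.
Blood pressure differs across drugs for reasons unrelated to any effect of the drug itself, and it separately predicts the outcome — a classic confounder. We must compare within blood pressure levels.
Standardising Drug X to the population blood pressure mix: 0.470·199/204 + 0.530·596/1546 = 0.663.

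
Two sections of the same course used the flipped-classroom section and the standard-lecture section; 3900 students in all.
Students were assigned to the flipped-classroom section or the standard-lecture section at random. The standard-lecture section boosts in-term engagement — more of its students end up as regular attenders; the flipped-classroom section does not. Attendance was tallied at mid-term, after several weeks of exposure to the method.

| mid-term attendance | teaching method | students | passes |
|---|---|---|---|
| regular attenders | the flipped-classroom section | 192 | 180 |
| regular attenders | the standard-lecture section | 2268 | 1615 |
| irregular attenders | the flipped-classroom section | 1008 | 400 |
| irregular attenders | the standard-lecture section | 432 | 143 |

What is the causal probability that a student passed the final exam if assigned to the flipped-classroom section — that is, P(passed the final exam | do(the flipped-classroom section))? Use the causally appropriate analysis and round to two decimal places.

Mid-term attendance lies on the pathway teaching method → mid-term attendance → outcome, so adjusting for it blocks the indirect effect. For the total causal effect of teaching method, use the unadjusted pooled rates.
So P(outcome | do(the flipped-classroom section)) is just the pooled rate for the flipped-classroom section: 580/1200 = 0.483.

0.48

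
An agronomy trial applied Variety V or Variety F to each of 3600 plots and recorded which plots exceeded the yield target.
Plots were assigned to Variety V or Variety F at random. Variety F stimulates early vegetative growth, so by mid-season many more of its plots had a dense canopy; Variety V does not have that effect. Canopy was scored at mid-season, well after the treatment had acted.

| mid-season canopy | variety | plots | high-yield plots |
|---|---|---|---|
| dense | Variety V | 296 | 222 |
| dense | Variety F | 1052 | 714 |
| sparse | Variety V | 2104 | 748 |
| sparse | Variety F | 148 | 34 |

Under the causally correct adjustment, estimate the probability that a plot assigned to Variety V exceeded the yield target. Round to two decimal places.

Because the variety influences mid-season canopy, mid-season canopy is a post-treatment mediator, not a confounder. Stratifying on it would bias the estimate; the causal effect is the crude pooled difference.
So P(outcome | do(Variety V)) is just the pooled rate for Variety V: 970/2400 = 0.404.

0.40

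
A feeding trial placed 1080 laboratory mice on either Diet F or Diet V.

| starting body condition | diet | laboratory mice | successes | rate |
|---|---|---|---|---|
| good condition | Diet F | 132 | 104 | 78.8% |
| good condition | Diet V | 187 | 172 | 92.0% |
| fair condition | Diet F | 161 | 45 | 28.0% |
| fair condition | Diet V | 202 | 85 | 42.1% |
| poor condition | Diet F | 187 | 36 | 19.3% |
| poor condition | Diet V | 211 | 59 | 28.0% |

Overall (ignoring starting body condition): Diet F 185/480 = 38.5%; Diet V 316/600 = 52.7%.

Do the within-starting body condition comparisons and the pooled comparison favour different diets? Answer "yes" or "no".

Within each starting body condition level (good condition 78.8% vs 92.0%; fair condition 28.0% vs 42.1%; poor condition 19.3% vs 28.0%), Diet V has the higher rate every time. Pooled: 38.5% vs 52.7% — Diet V has the higher rate overall. They agree.

no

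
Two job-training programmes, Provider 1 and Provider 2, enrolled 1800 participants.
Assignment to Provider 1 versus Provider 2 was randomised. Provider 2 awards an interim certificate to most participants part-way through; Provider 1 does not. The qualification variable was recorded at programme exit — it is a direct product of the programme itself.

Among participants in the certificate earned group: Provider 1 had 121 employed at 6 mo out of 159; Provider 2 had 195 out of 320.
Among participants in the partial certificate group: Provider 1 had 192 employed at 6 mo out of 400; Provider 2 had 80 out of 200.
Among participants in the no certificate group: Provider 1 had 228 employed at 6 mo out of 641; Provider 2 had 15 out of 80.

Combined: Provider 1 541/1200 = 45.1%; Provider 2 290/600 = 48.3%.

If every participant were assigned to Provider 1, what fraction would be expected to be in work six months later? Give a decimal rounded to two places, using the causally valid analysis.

Qualification attained during the programme lies on the pathway programme → qualification attained during the programme → outcome, so adjusting for it blocks the indirect effect. For the total causal effect of programme, use the unadjusted pooled rates.
So P(outcome | do(Provider 1)) is just the pooled rate for Provider 1: 541/1200 = 0.451.

0.45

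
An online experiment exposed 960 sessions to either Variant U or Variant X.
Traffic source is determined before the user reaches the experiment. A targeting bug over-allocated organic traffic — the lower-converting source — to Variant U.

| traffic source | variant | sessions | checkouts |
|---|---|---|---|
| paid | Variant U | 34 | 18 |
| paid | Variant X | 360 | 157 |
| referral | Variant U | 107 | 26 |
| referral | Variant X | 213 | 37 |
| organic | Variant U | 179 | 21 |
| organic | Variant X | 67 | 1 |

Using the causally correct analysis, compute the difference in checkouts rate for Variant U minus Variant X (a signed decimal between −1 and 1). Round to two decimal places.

Variant U is higher inside every traffic source stratum but Variant X is higher in aggregate. Whether to stratify depends on how traffic source relates to the variant.
Traffic source satisfies the back-door criterion: it is not a descendant of the variant, and it blocks the spurious path from variant to outcome. Adjusting for it (i.e., using the within-traffic source rates) gives the causal effect.
Adjusting over the population distribution of traffic source: 0.410·(0.529−0.436) + 0.333·(0.243−0.174) + 0.256·(0.117−0.015) = +0.088.

+0.09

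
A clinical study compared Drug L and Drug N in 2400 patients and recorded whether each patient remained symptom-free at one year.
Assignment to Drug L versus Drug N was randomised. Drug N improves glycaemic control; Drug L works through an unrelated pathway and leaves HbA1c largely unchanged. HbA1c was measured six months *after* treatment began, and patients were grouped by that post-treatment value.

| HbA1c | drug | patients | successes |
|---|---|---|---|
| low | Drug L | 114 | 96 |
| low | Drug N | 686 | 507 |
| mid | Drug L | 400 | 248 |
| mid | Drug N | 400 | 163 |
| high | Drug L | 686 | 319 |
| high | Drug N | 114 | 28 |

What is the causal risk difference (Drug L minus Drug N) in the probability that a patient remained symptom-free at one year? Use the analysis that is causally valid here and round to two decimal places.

HbA1c here is a post-treatment variable shaped by the drug; conditioning on it would introduce bias rather than remove it. The overall comparison is the causal one.
The causal difference is the pooled difference: 0.552 − 0.582 = -0.029.

-0.03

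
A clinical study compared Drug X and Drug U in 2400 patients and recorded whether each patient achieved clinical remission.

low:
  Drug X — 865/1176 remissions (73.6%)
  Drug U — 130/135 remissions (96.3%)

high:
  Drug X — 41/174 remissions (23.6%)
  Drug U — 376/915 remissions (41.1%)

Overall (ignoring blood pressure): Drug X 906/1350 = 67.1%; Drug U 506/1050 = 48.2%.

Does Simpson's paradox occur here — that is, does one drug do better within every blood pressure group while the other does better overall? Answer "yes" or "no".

Within each blood pressure level (low 73.6% vs 96.3%; high 23.6% vs 41.1%), Drug U has the higher rate every time. Pooled: 67.1% vs 48.2% — Drug X has the higher rate overall. The two comparisons disagree.

yes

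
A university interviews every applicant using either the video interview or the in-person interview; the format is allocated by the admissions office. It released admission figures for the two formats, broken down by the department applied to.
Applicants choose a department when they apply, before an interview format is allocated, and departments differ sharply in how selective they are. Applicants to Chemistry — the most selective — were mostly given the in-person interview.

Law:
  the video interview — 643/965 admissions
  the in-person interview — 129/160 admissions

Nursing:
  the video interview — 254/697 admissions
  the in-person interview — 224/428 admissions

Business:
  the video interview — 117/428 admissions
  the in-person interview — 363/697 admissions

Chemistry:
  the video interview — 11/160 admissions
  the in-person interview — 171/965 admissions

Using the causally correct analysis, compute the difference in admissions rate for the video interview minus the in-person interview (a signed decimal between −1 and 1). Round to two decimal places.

-0.16

The department-specific comparison favours the in-person interview throughout, but the pooled figures favour the video interview. The question is whether to condition on department.
Here department is a common cause — it drives both which interview format a case falls under and the outcome. The crude comparison mixes populations; the stratum-specific rates are the causally relevant ones.
Adjusting over the population distribution of department: 0.250·(0.666−0.806) + 0.250·(0.364−0.523) + 0.250·(0.273−0.521) + 0.250·(0.069−0.177) = -0.164.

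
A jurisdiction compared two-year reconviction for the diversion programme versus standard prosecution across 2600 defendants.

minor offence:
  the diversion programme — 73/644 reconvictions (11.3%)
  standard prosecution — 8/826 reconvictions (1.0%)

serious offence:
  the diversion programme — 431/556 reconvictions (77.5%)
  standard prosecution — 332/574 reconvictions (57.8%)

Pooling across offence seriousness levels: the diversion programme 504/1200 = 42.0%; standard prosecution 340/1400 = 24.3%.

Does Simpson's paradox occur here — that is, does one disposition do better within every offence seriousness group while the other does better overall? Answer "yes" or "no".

no

Within each offence seriousness level (minor offence 11.3% vs 1.0%; serious offence 77.5% vs 57.8%), standard prosecution has the lower rate every time. Pooled: 42.0% vs 24.3% — standard prosecution has the lower rate overall. They agree.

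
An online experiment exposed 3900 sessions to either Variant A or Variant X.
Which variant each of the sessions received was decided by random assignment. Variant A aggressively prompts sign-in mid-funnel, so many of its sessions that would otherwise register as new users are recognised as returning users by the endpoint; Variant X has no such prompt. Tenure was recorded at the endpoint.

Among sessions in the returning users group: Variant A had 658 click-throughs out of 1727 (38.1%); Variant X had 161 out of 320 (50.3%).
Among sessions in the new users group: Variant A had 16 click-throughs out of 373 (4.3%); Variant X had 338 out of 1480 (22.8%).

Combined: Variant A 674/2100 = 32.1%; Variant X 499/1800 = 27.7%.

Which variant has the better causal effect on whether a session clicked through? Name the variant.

Because the variant influences user tenure, user tenure is a post-treatment mediator, not a confounder. Stratifying on it would bias the estimate; the causal effect is the crude pooled difference.
Pooled: Variant A 32.1% vs Variant X 27.7%; Variant A is higher overall.

Variant A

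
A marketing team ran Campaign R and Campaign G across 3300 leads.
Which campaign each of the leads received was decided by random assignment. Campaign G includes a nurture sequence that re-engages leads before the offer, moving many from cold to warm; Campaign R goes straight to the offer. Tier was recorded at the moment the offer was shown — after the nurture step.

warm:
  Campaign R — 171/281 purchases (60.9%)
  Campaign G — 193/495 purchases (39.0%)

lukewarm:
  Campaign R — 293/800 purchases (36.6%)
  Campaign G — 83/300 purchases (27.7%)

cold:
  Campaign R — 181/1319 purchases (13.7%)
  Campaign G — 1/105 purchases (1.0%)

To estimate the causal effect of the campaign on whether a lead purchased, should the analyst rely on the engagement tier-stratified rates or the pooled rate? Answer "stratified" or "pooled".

Campaign R is higher inside every engagement tier stratum but Campaign G is higher in aggregate. Whether to stratify depends on how engagement tier relates to the campaign.
Engagement tier is downstream of the campaign. One should not condition on a consequence of treatment, so the overall rates are the right comparison.
Pooled: Campaign R 26.9% vs Campaign G 30.8%; Campaign G is higher overall.

pooled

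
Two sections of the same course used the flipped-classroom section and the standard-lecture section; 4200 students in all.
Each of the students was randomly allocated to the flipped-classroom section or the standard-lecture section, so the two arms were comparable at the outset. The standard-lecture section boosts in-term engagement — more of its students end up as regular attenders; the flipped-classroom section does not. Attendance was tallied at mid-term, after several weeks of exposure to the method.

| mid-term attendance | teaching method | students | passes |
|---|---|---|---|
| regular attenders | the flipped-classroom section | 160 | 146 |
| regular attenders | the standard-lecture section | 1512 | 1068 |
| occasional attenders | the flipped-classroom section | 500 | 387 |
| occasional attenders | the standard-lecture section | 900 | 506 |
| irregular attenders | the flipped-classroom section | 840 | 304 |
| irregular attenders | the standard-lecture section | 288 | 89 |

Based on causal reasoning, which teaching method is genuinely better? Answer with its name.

Mid-term attendance is recorded after the teaching method and is itself shifted by it — it sits on the causal path from teaching method to outcome. Conditioning on a mediator would strip out part of the effect we want; the pooled comparison gives the total causal effect.
Pooled: the flipped-classroom section 55.8% vs the standard-lecture section 61.6%; the standard-lecture section is higher overall.

the standard-lecture section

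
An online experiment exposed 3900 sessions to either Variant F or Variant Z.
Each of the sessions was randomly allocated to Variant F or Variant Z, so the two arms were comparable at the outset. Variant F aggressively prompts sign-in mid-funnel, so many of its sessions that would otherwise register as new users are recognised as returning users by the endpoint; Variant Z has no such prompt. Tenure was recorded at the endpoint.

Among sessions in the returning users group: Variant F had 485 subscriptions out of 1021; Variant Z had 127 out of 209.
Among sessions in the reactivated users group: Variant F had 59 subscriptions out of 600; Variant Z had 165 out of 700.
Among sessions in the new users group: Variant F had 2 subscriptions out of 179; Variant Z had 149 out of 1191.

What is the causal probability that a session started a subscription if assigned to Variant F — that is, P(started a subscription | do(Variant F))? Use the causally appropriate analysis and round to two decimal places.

User tenure here is a post-treatment variable shaped by the variant; conditioning on it would introduce bias rather than remove it. The overall comparison is the causal one.
So P(outcome | do(Variant F)) is just the pooled rate for Variant F: 546/1800 = 0.303.

0.30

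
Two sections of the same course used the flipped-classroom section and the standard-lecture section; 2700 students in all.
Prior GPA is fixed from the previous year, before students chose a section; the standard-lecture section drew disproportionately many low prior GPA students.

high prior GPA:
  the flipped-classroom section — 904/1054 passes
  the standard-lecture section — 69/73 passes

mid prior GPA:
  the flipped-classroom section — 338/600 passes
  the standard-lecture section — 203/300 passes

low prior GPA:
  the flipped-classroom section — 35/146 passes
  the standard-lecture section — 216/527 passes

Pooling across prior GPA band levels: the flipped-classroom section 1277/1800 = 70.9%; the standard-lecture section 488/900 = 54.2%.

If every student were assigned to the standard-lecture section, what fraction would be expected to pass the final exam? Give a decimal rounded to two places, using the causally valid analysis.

The stratified and pooled comparisons disagree (the standard-lecture section wins within each prior GPA band; the flipped-classroom section wins overall), so the answer turns on the causal role of prior GPA band.
Since prior GPA band is a pre-existing factor (not a product of the teaching method) and it affects the outcome on its own, it is a confounder. The stratified rates, not the pooled rate, identify the causal effect.
Standardising the standard-lecture section to the population prior GPA band mix: 0.417·69/73 + 0.333·203/300 + 0.249·216/527 = 0.722.

0.72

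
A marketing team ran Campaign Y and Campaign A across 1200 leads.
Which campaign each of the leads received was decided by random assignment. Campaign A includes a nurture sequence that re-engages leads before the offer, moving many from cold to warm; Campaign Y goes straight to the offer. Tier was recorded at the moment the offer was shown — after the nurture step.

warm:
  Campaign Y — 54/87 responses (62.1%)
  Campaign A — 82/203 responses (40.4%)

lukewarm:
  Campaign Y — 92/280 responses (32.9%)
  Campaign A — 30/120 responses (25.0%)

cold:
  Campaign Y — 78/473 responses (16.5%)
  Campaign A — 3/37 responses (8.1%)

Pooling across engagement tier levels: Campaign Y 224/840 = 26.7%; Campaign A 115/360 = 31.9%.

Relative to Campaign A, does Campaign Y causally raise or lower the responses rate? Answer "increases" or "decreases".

decreases

The engagement tier-specific comparison favours Campaign Y throughout, but the pooled figures favour Campaign A. The question is whether to condition on engagement tier.
The distribution of engagement tier is itself part of what the campaign does — it is an intermediate outcome. Holding it fixed would remove that part of the effect; the total effect is the pooled difference.
Pooled: Campaign Y 26.7% vs Campaign A 31.9%; Campaign A is higher overall.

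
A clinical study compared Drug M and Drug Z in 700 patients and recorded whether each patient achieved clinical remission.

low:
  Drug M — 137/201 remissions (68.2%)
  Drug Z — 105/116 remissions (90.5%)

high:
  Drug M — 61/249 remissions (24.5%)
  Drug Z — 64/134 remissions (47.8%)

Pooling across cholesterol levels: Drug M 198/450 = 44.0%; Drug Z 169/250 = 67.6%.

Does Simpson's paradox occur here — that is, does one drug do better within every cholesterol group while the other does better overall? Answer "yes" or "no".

no

Within each cholesterol level (low 68.2% vs 90.5%; high 24.5% vs 47.8%), Drug Z has the higher rate every time. Pooled: 44.0% vs 67.6% — Drug Z has the higher rate overall. They agree.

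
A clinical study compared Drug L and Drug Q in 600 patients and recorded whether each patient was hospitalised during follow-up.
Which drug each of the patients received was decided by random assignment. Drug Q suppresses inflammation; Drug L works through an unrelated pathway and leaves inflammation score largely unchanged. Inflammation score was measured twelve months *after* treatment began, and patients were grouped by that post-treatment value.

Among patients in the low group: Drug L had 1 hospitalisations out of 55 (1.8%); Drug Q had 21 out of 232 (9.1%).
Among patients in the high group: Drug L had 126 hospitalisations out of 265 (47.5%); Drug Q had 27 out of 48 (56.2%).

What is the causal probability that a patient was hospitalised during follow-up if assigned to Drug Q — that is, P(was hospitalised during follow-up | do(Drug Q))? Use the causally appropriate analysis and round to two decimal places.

0.17

The inflammation score-specific comparison favours Drug L throughout, but the pooled figures favour Drug Q. The question is whether to condition on inflammation score.
Inflammation score is downstream of the drug. One should not condition on a consequence of treatment, so the overall rates are the right comparison.
So P(outcome | do(Drug Q)) is just the pooled rate for Drug Q: 48/280 = 0.171.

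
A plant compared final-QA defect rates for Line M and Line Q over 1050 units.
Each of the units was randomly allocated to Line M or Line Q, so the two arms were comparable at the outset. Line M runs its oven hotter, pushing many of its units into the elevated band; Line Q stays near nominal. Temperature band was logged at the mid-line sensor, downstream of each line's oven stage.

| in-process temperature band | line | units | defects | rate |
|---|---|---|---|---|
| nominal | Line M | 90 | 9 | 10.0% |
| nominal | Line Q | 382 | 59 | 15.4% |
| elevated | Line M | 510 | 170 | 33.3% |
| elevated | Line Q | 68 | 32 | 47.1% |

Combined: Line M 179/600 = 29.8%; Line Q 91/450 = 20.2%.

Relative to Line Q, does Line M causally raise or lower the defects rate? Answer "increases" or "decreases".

Stratifying would compare lines among units the lines themselves sorted into in-process temperature band groups — a form of selection on an intermediate. The unconditioned pooled rates give the total causal effect.
Pooled: Line M 29.8% vs Line Q 20.2%; Line Q is lower overall.

increases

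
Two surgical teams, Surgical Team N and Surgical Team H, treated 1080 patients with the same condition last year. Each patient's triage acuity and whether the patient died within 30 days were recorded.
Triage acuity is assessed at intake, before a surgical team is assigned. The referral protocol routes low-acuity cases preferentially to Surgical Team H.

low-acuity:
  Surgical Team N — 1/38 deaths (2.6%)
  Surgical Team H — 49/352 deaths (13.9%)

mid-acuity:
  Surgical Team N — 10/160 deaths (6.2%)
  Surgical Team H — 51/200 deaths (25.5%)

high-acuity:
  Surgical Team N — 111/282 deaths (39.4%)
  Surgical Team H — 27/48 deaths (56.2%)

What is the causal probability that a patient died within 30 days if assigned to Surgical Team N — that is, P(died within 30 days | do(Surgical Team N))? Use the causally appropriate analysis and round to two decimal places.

0.15

Here triage acuity is a common cause — it drives both which surgical team a case falls under and the outcome. The crude comparison mixes populations; the stratum-specific rates are the causally relevant ones.
Standardising Surgical Team N to the population triage acuity mix: 0.361·1/38 + 0.333·10/160 + 0.306·111/282 = 0.151.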